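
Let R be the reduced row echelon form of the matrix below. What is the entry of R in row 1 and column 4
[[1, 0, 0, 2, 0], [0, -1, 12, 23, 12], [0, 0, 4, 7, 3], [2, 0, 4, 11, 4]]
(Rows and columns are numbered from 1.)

R4 → R4 − 2·R1
  [ 1   0   0   2   0 ]
  [ 0  -1  12  23  12 ]
  [ 0   0   4   7   3 ]
  [ 0   0   4   7   4 ]
R2 → -1·R2
  [ 1  0    0    2    0 ]
  [ 0  1  -12  -23  -12 ]
  [ 0  0    4    7    3 ]
  [ 0  0    4    7    4 ]
R3 → 1/4·R3
  [ 1  0    0    2    0 ]
  [ 0  1  -12  -23  -12 ]
  [ 0  0    1  7/4  3/4 ]
  [ 0  0    4    7    4 ]
R4 → R4 − 4·R3
  [ 1  0    0    2    0 ]
  [ 0  1  -12  -23  -12 ]
  [ 0  0    1  7/4  3/4 ]
  [ 0  0    0    0    1 ]
R3 → R3 − 3/4·R4
  [ 1  0    0    2    0 ]
  [ 0  1  -12  -23  -12 ]
  [ 0  0    1  7/4    0 ]
  [ 0  0    0    0    1 ]
R2 → R2 + 12·R4
  [ 1  0    0    2  0 ]
  [ 0  1  -12  -23  0 ]
  [ 0  0    1  7/4  0 ]
  [ 0  0    0    0  1 ]
R2 → R2 + 12·R3
  [ 1  0  0    2  0 ]
  [ 0  1  0   -2  0 ]
  [ 0  0  1  7/4  0 ]
  [ 0  0  0    0  1 ]

2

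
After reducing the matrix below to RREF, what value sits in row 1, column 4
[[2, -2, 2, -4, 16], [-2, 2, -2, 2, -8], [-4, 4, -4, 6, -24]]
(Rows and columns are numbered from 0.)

R1 → 1/2·R1
  [  1  -1   1  -2    8 ]
  [ -2   2  -2   2   -8 ]
  [ -4   4  -4   6  -24 ]
R2 → R2 + 2·R1
  [  1  -1   1  -2    8 ]
  [  0   0   0  -2    8 ]
  [ -4   4  -4   6  -24 ]
R3 → R3 + 4·R1
  [ 1  -1  1  -2  8 ]
  [ 0   0  0  -2  8 ]
  [ 0   0  0  -2  8 ]
R2 → -1/2·R2
  [ 1  -1  1  -2   8 ]
  [ 0   0  0   1  -4 ]
  [ 0   0  0  -2   8 ]
R3 → R3 + 2·R2
  [ 1  -1  1  -2   8 ]
  [ 0   0  0   1  -4 ]
  [ 0   0  0   0   0 ]
R1 → R1 + 2·R2
  [ 1  -1  1  0   0 ]
  [ 0   0  0  1  -4 ]
  [ 0   0  0  0   0 ]

-4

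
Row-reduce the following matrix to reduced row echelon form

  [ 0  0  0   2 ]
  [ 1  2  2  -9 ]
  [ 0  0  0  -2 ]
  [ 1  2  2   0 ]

[[1, 2, 2, 0], [0, 0, 0, 1], [0, 0, 0, 0], [0, 0, 0, 0]]

ρ1 <=> ρ2
  [ 1  2  2  -9 ]
  [ 0  0  0   2 ]
  [ 0  0  0  -2 ]
  [ 1  2  2   0 ]
ρ4 ← ρ4 − ρ1
  [ 1  2  2  -9 ]
  [ 0  0  0   2 ]
  [ 0  0  0  -2 ]
  [ 0  0  0   9 ]
ρ2 ← 1/2·ρ2
  [ 1  2  2  -9 ]
  [ 0  0  0   1 ]
  [ 0  0  0  -2 ]
  [ 0  0  0   9 ]
ρ3 ← ρ3 + 2·ρ2
  [ 1  2  2  -9 ]
  [ 0  0  0   1 ]
  [ 0  0  0   0 ]
  [ 0  0  0   9 ]
ρ4 ← ρ4 − 9·ρ2
  [ 1  2  2  -9 ]
  [ 0  0  0   1 ]
  [ 0  0  0   0 ]
  [ 0  0  0   0 ]
ρ1 ← ρ1 + 9·ρ2
  [ 1  2  2  0 ]
  [ 0  0  0  1 ]
  [ 0  0  0  0 ]
  [ 0  0  0  0 ]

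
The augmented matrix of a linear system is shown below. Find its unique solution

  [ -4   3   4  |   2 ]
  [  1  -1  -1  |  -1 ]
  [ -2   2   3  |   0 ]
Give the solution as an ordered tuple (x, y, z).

Multiply ρ1 by -1/4.
  [  1  -3/4  -1  |  -1/2 ]
  [  1    -1  -1  |    -1 ]
  [ -2     2   3  |     0 ]
Subtract ρ1 from ρ2.
  [  1  -3/4  -1  |  -1/2 ]
  [  0  -1/4   0  |  -1/2 ]
  [ -2     2   3  |     0 ]
Add 2 times ρ1 to ρ3.
  [ 1  -3/4  -1  |  -1/2 ]
  [ 0  -1/4   0  |  -1/2 ]
  [ 0   1/2   1  |    -1 ]
Multiply ρ2 by -4.
  [ 1  -3/4  -1  |  -1/2 ]
  [ 0     1   0  |     2 ]
  [ 0   1/2   1  |    -1 ]
Subtract 1/2 times ρ2 from ρ3.
  [ 1  -3/4  -1  |  -1/2 ]
  [ 0     1   0  |     2 ]
  [ 0     0   1  |    -2 ]
Add ρ3 to ρ1.
  [ 1  -3/4  0  |  -5/2 ]
  [ 0     1  0  |     2 ]
  [ 0     0  1  |    -2 ]
Add 3/4 times ρ2 to ρ1.
  [ 1  0  0  |  -1 ]
  [ 0  1  0  |   2 ]
  [ 0  0  1  |  -2 ]
Reading off the last column: x = -1, y = 2, z = -2.

(-1, 2, -2)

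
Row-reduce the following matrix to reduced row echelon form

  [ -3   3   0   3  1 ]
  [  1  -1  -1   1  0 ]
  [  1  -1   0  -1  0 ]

[[1, -1, 0, -1, 0], [0, 0, 1, -2, 0], [0, 0, 0, 0, 1]]

Multiply R1 by -1/3.
  [ 1  -1   0  -1  -1/3 ]
  [ 1  -1  -1   1     0 ]
  [ 1  -1   0  -1     0 ]
Subtract R1 from R2.
  [ 1  -1   0  -1  -1/3 ]
  [ 0   0  -1   2   1/3 ]
  [ 1  -1   0  -1     0 ]
Subtract R1 from R3.
  [ 1  -1   0  -1  -1/3 ]
  [ 0   0  -1   2   1/3 ]
  [ 0   0   0   0   1/3 ]
Multiply R2 by -1.
  [ 1  -1  0  -1  -1/3 ]
  [ 0   0  1  -2  -1/3 ]
  [ 0   0  0   0   1/3 ]
Multiply R3 by 3.
  [ 1  -1  0  -1  -1/3 ]
  [ 0   0  1  -2  -1/3 ]
  [ 0   0  0   0     1 ]
Add 1/3 times R3 to R2.
  [ 1  -1  0  -1  -1/3 ]
  [ 0   0  1  -2     0 ]
  [ 0   0  0   0     1 ]
Add 1/3 times R3 to R1.
  [ 1  -1  0  -1  0 ]
  [ 0   0  1  -2  0 ]
  [ 0   0  0   0  1 ]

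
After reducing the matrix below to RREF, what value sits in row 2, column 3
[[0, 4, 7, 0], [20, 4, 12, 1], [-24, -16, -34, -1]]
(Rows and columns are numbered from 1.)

7/4

Swap r1 and r2.
  [  20    4   12   1 ]
  [   0    4    7   0 ]
  [ -24  -16  -34  -1 ]
Multiply r1 by 1/20.
  [   1  1/5  3/5  1/20 ]
  [   0    4    7     0 ]
  [ -24  -16  -34    -1 ]
Add 24 times r1 to r3.
  [ 1    1/5    3/5  1/20 ]
  [ 0      4      7     0 ]
  [ 0  -56/5  -98/5   1/5 ]
Multiply r2 by 1/4.
  [ 1    1/5    3/5  1/20 ]
  [ 0      1    7/4     0 ]
  [ 0  -56/5  -98/5   1/5 ]
Add 56/5 times r2 to r3.
  [ 1  1/5  3/5  1/20 ]
  [ 0    1  7/4     0 ]
  [ 0    0    0   1/5 ]
Multiply r3 by 5.
  [ 1  1/5  3/5  1/20 ]
  [ 0    1  7/4     0 ]
  [ 0    0    0     1 ]
Subtract 1/20 times r3 from r1.
  [ 1  1/5  3/5  0 ]
  [ 0    1  7/4  0 ]
  [ 0    0    0  1 ]
Subtract 1/5 times r2 from r1.
  [ 1  0  1/4  0 ]
  [ 0  1  7/4  0 ]
  [ 0  0    0  1 ]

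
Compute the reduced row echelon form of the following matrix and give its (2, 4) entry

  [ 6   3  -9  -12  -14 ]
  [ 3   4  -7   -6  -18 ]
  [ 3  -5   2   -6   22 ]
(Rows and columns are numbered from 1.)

ρ1 -> 1/6·ρ1
  [ 1  1/2  -3/2  -2  -7/3 ]
  [ 3    4    -7  -6   -18 ]
  [ 3   -5     2  -6    22 ]
ρ2 -> ρ2 − 3·ρ1
  [ 1  1/2  -3/2  -2  -7/3 ]
  [ 0  5/2  -5/2   0   -11 ]
  [ 3   -5     2  -6    22 ]
ρ3 -> ρ3 − 3·ρ1
  [ 1    1/2  -3/2  -2  -7/3 ]
  [ 0    5/2  -5/2   0   -11 ]
  [ 0  -13/2  13/2   0    29 ]
ρ2 -> 2/5·ρ2
  [ 1    1/2  -3/2  -2   -7/3 ]
  [ 0      1    -1   0  -22/5 ]
  [ 0  -13/2  13/2   0     29 ]
ρ3 -> ρ3 + 13/2·ρ2
  [ 1  1/2  -3/2  -2   -7/3 ]
  [ 0    1    -1   0  -22/5 ]
  [ 0    0     0   0    2/5 ]
ρ3 -> 5/2·ρ3
  [ 1  1/2  -3/2  -2   -7/3 ]
  [ 0    1    -1   0  -22/5 ]
  [ 0    0     0   0      1 ]
ρ2 -> ρ2 + 22/5·ρ3
  [ 1  1/2  -3/2  -2  -7/3 ]
  [ 0    1    -1   0     0 ]
  [ 0    0     0   0     1 ]
ρ1 -> ρ1 + 7/3·ρ3
  [ 1  1/2  -3/2  -2  0 ]
  [ 0    1    -1   0  0 ]
  [ 0    0     0   0  1 ]
ρ1 -> ρ1 − 1/2·ρ2
  [ 1  0  -1  -2  0 ]
  [ 0  1  -1   0  0 ]
  [ 0  0   0   0  1 ]

0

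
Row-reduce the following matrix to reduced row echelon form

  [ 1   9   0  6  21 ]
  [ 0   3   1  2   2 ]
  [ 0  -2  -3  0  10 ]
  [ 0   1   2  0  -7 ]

[[1, 0, 0, 0, 3], [0, 1, 0, 0, 1], [0, 0, 1, 0, -4], [0, 0, 0, 1, 3/2]]

ρ2 → 1/3·ρ2
  [ 1   9    0    6   21 ]
  [ 0   1  1/3  2/3  2/3 ]
  [ 0  -2   -3    0   10 ]
  [ 0   1    2    0   -7 ]
ρ3 → ρ3 + 2·ρ2
  [ 1  9     0    6    21 ]
  [ 0  1   1/3  2/3   2/3 ]
  [ 0  0  -7/3  4/3  34/3 ]
  [ 0  1     2    0    -7 ]
ρ4 → ρ4 − ρ2
  [ 1  9     0     6     21 ]
  [ 0  1   1/3   2/3    2/3 ]
  [ 0  0  -7/3   4/3   34/3 ]
  [ 0  0   5/3  -2/3  -23/3 ]
ρ3 → -3/7·ρ3
  [ 1  9    0     6     21 ]
  [ 0  1  1/3   2/3    2/3 ]
  [ 0  0    1  -4/7  -34/7 ]
  [ 0  0  5/3  -2/3  -23/3 ]
ρ4 → ρ4 − 5/3·ρ3
  [ 1  9    0     6     21 ]
  [ 0  1  1/3   2/3    2/3 ]
  [ 0  0    1  -4/7  -34/7 ]
  [ 0  0    0   2/7    3/7 ]
ρ4 → 7/2·ρ4
  [ 1  9    0     6     21 ]
  [ 0  1  1/3   2/3    2/3 ]
  [ 0  0    1  -4/7  -34/7 ]
  [ 0  0    0     1    3/2 ]
ρ3 → ρ3 + 4/7·ρ4
  [ 1  9    0    6   21 ]
  [ 0  1  1/3  2/3  2/3 ]
  [ 0  0    1    0   -4 ]
  [ 0  0    0    1  3/2 ]
ρ2 → ρ2 − 2/3·ρ4
  [ 1  9    0  6    21 ]
  [ 0  1  1/3  0  -1/3 ]
  [ 0  0    1  0    -4 ]
  [ 0  0    0  1   3/2 ]
ρ1 → ρ1 − 6·ρ4
  [ 1  9    0  0    12 ]
  [ 0  1  1/3  0  -1/3 ]
  [ 0  0    1  0    -4 ]
  [ 0  0    0  1   3/2 ]
ρ2 → ρ2 − 1/3·ρ3
  [ 1  9  0  0   12 ]
  [ 0  1  0  0    1 ]
  [ 0  0  1  0   -4 ]
  [ 0  0  0  1  3/2 ]
ρ1 → ρ1 − 9·ρ2
  [ 1  0  0  0    3 ]
  [ 0  1  0  0    1 ]
  [ 0  0  1  0   -4 ]
  [ 0  0  0  1  3/2 ]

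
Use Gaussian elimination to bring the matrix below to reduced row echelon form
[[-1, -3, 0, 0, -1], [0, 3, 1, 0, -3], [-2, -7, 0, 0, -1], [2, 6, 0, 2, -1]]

[[1, 0, 0, 0, 4], [0, 1, 0, 0, -1], [0, 0, 1, 0, 0], [0, 0, 0, 1, -3/2]]

R1 := -1·R1
  [  1   3  0  0   1 ]
  [  0   3  1  0  -3 ]
  [ -2  -7  0  0  -1 ]
  [  2   6  0  2  -1 ]
R3 := R3 + 2·R1
  [ 1   3  0  0   1 ]
  [ 0   3  1  0  -3 ]
  [ 0  -1  0  0   1 ]
  [ 2   6  0  2  -1 ]
R4 := R4 − 2·R1
  [ 1   3  0  0   1 ]
  [ 0   3  1  0  -3 ]
  [ 0  -1  0  0   1 ]
  [ 0   0  0  2  -3 ]
R2 := 1/3·R2
  [ 1   3    0  0   1 ]
  [ 0   1  1/3  0  -1 ]
  [ 0  -1    0  0   1 ]
  [ 0   0    0  2  -3 ]
R3 := R3 + R2
  [ 1  3    0  0   1 ]
  [ 0  1  1/3  0  -1 ]
  [ 0  0  1/3  0   0 ]
  [ 0  0    0  2  -3 ]
R3 := 3·R3
  [ 1  3    0  0   1 ]
  [ 0  1  1/3  0  -1 ]
  [ 0  0    1  0   0 ]
  [ 0  0    0  2  -3 ]
R4 := 1/2·R4
  [ 1  3    0  0     1 ]
  [ 0  1  1/3  0    -1 ]
  [ 0  0    1  0     0 ]
  [ 0  0    0  1  -3/2 ]
R2 := R2 − 1/3·R3
  [ 1  3  0  0     1 ]
  [ 0  1  0  0    -1 ]
  [ 0  0  1  0     0 ]
  [ 0  0  0  1  -3/2 ]
R1 := R1 − 3·R2
  [ 1  0  0  0     4 ]
  [ 0  1  0  0    -1 ]
  [ 0  0  1  0     0 ]
  [ 0  0  0  1  -3/2 ]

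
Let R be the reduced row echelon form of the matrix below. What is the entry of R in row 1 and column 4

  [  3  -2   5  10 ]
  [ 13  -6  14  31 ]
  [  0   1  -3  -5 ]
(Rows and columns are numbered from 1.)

1

ρ1 → 1/3·ρ1
  [  1  -2/3  5/3  10/3 ]
  [ 13    -6   14    31 ]
  [  0     1   -3    -5 ]
ρ2 → ρ2 − 13·ρ1
  [ 1  -2/3    5/3   10/3 ]
  [ 0   8/3  -23/3  -37/3 ]
  [ 0     1     -3     -5 ]
ρ2 → 3/8·ρ2
  [ 1  -2/3    5/3   10/3 ]
  [ 0     1  -23/8  -37/8 ]
  [ 0     1     -3     -5 ]
ρ3 → ρ3 − ρ2
  [ 1  -2/3    5/3   10/3 ]
  [ 0     1  -23/8  -37/8 ]
  [ 0     0   -1/8   -3/8 ]
ρ3 → -8·ρ3
  [ 1  -2/3    5/3   10/3 ]
  [ 0     1  -23/8  -37/8 ]
  [ 0     0      1      3 ]
ρ2 → ρ2 + 23/8·ρ3
  [ 1  -2/3  5/3  10/3 ]
  [ 0     1    0     4 ]
  [ 0     0    1     3 ]
ρ1 → ρ1 − 5/3·ρ3
  [ 1  -2/3  0  -5/3 ]
  [ 0     1  0     4 ]
  [ 0     0  1     3 ]
ρ1 → ρ1 + 2/3·ρ2
  [ 1  0  0  1 ]
  [ 0  1  0  4 ]
  [ 0  0  1  3 ]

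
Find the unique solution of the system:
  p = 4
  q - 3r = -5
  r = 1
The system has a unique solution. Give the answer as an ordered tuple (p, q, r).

(4, -2, 1)

Form the augmented matrix and row-reduce:
  [ 1  0   0  |   4 ]
  [ 0  1  -3  |  -5 ]
  [ 0  0   1  |   1 ]
Add 3 times ρ3 to ρ2.
  [ 1  0  0  |   4 ]
  [ 0  1  0  |  -2 ]
  [ 0  0  1  |   1 ]
Reading off the last column: p = 4, q = -2, r = 1.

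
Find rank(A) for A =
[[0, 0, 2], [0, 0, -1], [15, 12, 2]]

Swap R1 and R3.
  [ 15  12   2 ]
  [  0   0  -1 ]
  [  0   0   2 ]
Multiply R1 by 1/15.
  [ 1  4/5  2/15 ]
  [ 0    0    -1 ]
  [ 0    0     2 ]
Multiply R2 by -1.
  [ 1  4/5  2/15 ]
  [ 0    0     1 ]
  [ 0    0     2 ]
Subtract 2 times R2 from R3.
  [ 1  4/5  2/15 ]
  [ 0    0     1 ]
  [ 0    0     0 ]
Subtract 2/15 times R2 from R1.
  [ 1  4/5  0 ]
  [ 0    0  1 ]
  [ 0    0  0 ]
The reduced form has 2 nonzero rows.

rank = 2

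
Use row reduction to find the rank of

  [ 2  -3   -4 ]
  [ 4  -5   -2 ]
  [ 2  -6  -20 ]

rank = 3

R1 ← 1/2·R1
  [ 1  -3/2   -2 ]
  [ 4    -5   -2 ]
  [ 2    -6  -20 ]
R2 ← R2 − 4·R1
  [ 1  -3/2   -2 ]
  [ 0     1    6 ]
  [ 2    -6  -20 ]
R3 ← R3 − 2·R1
  [ 1  -3/2   -2 ]
  [ 0     1    6 ]
  [ 0    -3  -16 ]
R3 ← R3 + 3·R2
  [ 1  -3/2  -2 ]
  [ 0     1   6 ]
  [ 0     0   2 ]
R3 ← 1/2·R3
  [ 1  -3/2  -2 ]
  [ 0     1   6 ]
  [ 0     0   1 ]
R2 ← R2 − 6·R3
  [ 1  -3/2  -2 ]
  [ 0     1   0 ]
  [ 0     0   1 ]
R1 ← R1 + 2·R3
  [ 1  -3/2  0 ]
  [ 0     1  0 ]
  [ 0     0  1 ]
R1 ← R1 + 3/2·R2
  [ 1  0  0 ]
  [ 0  1  0 ]
  [ 0  0  1 ]
The reduced form has 3 nonzero rows.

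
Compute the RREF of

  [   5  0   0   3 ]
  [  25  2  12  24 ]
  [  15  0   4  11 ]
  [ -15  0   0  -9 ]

R1 := 1/5·R1
  [   1  0   0  3/5 ]
  [  25  2  12   24 ]
  [  15  0   4   11 ]
  [ -15  0   0   -9 ]
R2 := R2 − 25·R1
  [   1  0   0  3/5 ]
  [   0  2  12    9 ]
  [  15  0   4   11 ]
  [ -15  0   0   -9 ]
R3 := R3 − 15·R1
  [   1  0   0  3/5 ]
  [   0  2  12    9 ]
  [   0  0   4    2 ]
  [ -15  0   0   -9 ]
R4 := R4 + 15·R1
  [ 1  0   0  3/5 ]
  [ 0  2  12    9 ]
  [ 0  0   4    2 ]
  [ 0  0   0    0 ]
R2 := 1/2·R2
  [ 1  0  0  3/5 ]
  [ 0  1  6  9/2 ]
  [ 0  0  4    2 ]
  [ 0  0  0    0 ]
R3 := 1/4·R3
  [ 1  0  0  3/5 ]
  [ 0  1  6  9/2 ]
  [ 0  0  1  1/2 ]
  [ 0  0  0    0 ]
R2 := R2 − 6·R3
  [ 1  0  0  3/5 ]
  [ 0  1  0  3/2 ]
  [ 0  0  1  1/2 ]
  [ 0  0  0    0 ]

[[1, 0, 0, 3/5], [0, 1, 0, 3/2], [0, 0, 1, 1/2], [0, 0, 0, 0]]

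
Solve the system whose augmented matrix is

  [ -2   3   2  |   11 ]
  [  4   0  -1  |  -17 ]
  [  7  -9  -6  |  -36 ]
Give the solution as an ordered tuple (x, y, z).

R1 -> -1/2·R1
R2 -> R2 − 4·R1
R3 -> R3 − 7·R1
R2 -> 1/6·R2
R3 -> R3 − 3/2·R2
R3 -> 4·R3
R2 -> R2 − 1/2·R3
R1 -> R1 + R3
R1 -> R1 + 3/2·R2
Reading off the last column: x = -3, y = -5/3, z = 5.

(-3, -5/3, 5)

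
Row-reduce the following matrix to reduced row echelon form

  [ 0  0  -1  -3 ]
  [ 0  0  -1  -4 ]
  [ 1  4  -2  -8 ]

R1 ↔ R3
  [ 1  4  -2  -8 ]
  [ 0  0  -1  -4 ]
  [ 0  0  -1  -3 ]
R2 := -1·R2
  [ 1  4  -2  -8 ]
  [ 0  0   1   4 ]
  [ 0  0  -1  -3 ]
R3 := R3 + R2
  [ 1  4  -2  -8 ]
  [ 0  0   1   4 ]
  [ 0  0   0   1 ]
R2 := R2 − 4·R3
  [ 1  4  -2  -8 ]
  [ 0  0   1   0 ]
  [ 0  0   0   1 ]
R1 := R1 + 8·R3
  [ 1  4  -2  0 ]
  [ 0  0   1  0 ]
  [ 0  0   0  1 ]
R1 := R1 + 2·R2
  [ 1  4  0  0 ]
  [ 0  0  1  0 ]
  [ 0  0  0  1 ]

[[1, 4, 0, 0], [0, 0, 1, 0], [0, 0, 0, 1]]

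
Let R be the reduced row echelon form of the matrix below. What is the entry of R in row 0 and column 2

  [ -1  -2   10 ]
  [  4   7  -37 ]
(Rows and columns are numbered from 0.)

-4

r1 ← -1·r1
r2 ← r2 − 4·r1
r2 ← -1·r2
r1 ← r1 − 2·r2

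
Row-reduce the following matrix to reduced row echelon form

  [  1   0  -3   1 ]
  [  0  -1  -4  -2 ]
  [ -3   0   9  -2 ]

R3 -> R3 + 3·R1
  [ 1   0  -3   1 ]
  [ 0  -1  -4  -2 ]
  [ 0   0   0   1 ]
R2 -> -1·R2
  [ 1  0  -3  1 ]
  [ 0  1   4  2 ]
  [ 0  0   0  1 ]
R2 -> R2 − 2·R3
  [ 1  0  -3  1 ]
  [ 0  1   4  0 ]
  [ 0  0   0  1 ]
R1 -> R1 − R3
  [ 1  0  -3  0 ]
  [ 0  1   4  0 ]
  [ 0  0   0  1 ]

[[1, 0, -3, 0], [0, 1, 4, 0], [0, 0, 0, 1]]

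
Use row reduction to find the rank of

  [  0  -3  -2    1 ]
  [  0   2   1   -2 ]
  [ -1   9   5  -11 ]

rank = 3

R1 ↔ R3
  [ -1   9   5  -11 ]
  [  0   2   1   -2 ]
  [  0  -3  -2    1 ]
R1 ← -1·R1
  [ 1  -9  -5  11 ]
  [ 0   2   1  -2 ]
  [ 0  -3  -2   1 ]
R2 ← 1/2·R2
  [ 1  -9   -5  11 ]
  [ 0   1  1/2  -1 ]
  [ 0  -3   -2   1 ]
R3 ← R3 + 3·R2
  [ 1  -9    -5  11 ]
  [ 0   1   1/2  -1 ]
  [ 0   0  -1/2  -2 ]
R3 ← -2·R3
  [ 1  -9   -5  11 ]
  [ 0   1  1/2  -1 ]
  [ 0   0    1   4 ]
R2 ← R2 − 1/2·R3
  [ 1  -9  -5  11 ]
  [ 0   1   0  -3 ]
  [ 0   0   1   4 ]
R1 ← R1 + 5·R3
  [ 1  -9  0  31 ]
  [ 0   1  0  -3 ]
  [ 0   0  1   4 ]
R1 ← R1 + 9·R2
  [ 1  0  0   4 ]
  [ 0  1  0  -3 ]
  [ 0  0  1   4 ]
The reduced form has 3 nonzero rows.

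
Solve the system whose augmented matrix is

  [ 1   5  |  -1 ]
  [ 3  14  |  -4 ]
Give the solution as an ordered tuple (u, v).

(-6, 1)

R2 -> R2 − 3·R1
  [ 1   5  |  -1 ]
  [ 0  -1  |  -1 ]
R2 -> -1·R2
  [ 1  5  |  -1 ]
  [ 0  1  |   1 ]
R1 -> R1 − 5·R2
  [ 1  0  |  -6 ]
  [ 0  1  |   1 ]
Reading off the last column: u = -6, v = 1.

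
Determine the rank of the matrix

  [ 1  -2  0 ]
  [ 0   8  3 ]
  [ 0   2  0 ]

rank = 3

r2 := 1/8·r2
  [ 1  -2    0 ]
  [ 0   1  3/8 ]
  [ 0   2    0 ]
r3 := r3 − 2·r2
  [ 1  -2     0 ]
  [ 0   1   3/8 ]
  [ 0   0  -3/4 ]
r3 := -4/3·r3
  [ 1  -2    0 ]
  [ 0   1  3/8 ]
  [ 0   0    1 ]
r2 := r2 − 3/8·r3
  [ 1  -2  0 ]
  [ 0   1  0 ]
  [ 0   0  1 ]
r1 := r1 + 2·r2
  [ 1  0  0 ]
  [ 0  1  0 ]
  [ 0  0  1 ]
The reduced form has 3 nonzero rows.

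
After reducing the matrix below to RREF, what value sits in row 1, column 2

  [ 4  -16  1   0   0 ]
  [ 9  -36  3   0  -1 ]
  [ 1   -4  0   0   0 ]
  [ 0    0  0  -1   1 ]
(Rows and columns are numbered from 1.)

R1 -> 1/4·R1
  [ 1   -4  1/4   0   0 ]
  [ 9  -36    3   0  -1 ]
  [ 1   -4    0   0   0 ]
  [ 0    0    0  -1   1 ]
R2 -> R2 − 9·R1
  [ 1  -4  1/4   0   0 ]
  [ 0   0  3/4   0  -1 ]
  [ 1  -4    0   0   0 ]
  [ 0   0    0  -1   1 ]
R3 -> R3 − R1
  [ 1  -4   1/4   0   0 ]
  [ 0   0   3/4   0  -1 ]
  [ 0   0  -1/4   0   0 ]
  [ 0   0     0  -1   1 ]
R2 -> 4/3·R2
  [ 1  -4   1/4   0     0 ]
  [ 0   0     1   0  -4/3 ]
  [ 0   0  -1/4   0     0 ]
  [ 0   0     0  -1     1 ]
R3 -> R3 + 1/4·R2
  [ 1  -4  1/4   0     0 ]
  [ 0   0    1   0  -4/3 ]
  [ 0   0    0   0  -1/3 ]
  [ 0   0    0  -1     1 ]
R3 <-> R4
  [ 1  -4  1/4   0     0 ]
  [ 0   0    1   0  -4/3 ]
  [ 0   0    0  -1     1 ]
  [ 0   0    0   0  -1/3 ]
R3 -> -1·R3
  [ 1  -4  1/4  0     0 ]
  [ 0   0    1  0  -4/3 ]
  [ 0   0    0  1    -1 ]
  [ 0   0    0  0  -1/3 ]
R4 -> -3·R4
  [ 1  -4  1/4  0     0 ]
  [ 0   0    1  0  -4/3 ]
  [ 0   0    0  1    -1 ]
  [ 0   0    0  0     1 ]
R3 -> R3 + R4
  [ 1  -4  1/4  0     0 ]
  [ 0   0    1  0  -4/3 ]
  [ 0   0    0  1     0 ]
  [ 0   0    0  0     1 ]
R2 -> R2 + 4/3·R4
  [ 1  -4  1/4  0  0 ]
  [ 0   0    1  0  0 ]
  [ 0   0    0  1  0 ]
  [ 0   0    0  0  1 ]
R1 -> R1 − 1/4·R2
  [ 1  -4  0  0  0 ]
  [ 0   0  1  0  0 ]
  [ 0   0  0  1  0 ]
  [ 0   0  0  0  1 ]

-4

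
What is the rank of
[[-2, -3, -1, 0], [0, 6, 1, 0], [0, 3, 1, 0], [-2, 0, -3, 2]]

rank = 4

ρ1 := -1/2·ρ1
ρ4 := ρ4 + 2·ρ1
ρ2 := 1/6·ρ2
ρ3 := ρ3 − 3·ρ2
ρ4 := ρ4 − 3·ρ2
ρ3 := 2·ρ3
ρ4 := ρ4 + 5/2·ρ3
ρ4 := 1/2·ρ4
ρ2 := ρ2 − 1/6·ρ3
ρ1 := ρ1 − 1/2·ρ3
ρ1 := ρ1 − 3/2·ρ2
The reduced form has 4 nonzero rows.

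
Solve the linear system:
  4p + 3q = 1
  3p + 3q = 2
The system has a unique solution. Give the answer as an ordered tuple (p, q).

(-1, 5/3)

Form the augmented matrix and row-reduce:
  [ 4  3  |  1 ]
  [ 3  3  |  2 ]
r1 := 1/4·r1
  [ 1  3/4  |  1/4 ]
  [ 3    3  |    2 ]
r2 := r2 − 3·r1
  [ 1  3/4  |  1/4 ]
  [ 0  3/4  |  5/4 ]
r2 := 4/3·r2
  [ 1  3/4  |  1/4 ]
  [ 0    1  |  5/3 ]
r1 := r1 − 3/4·r2
  [ 1  0  |   -1 ]
  [ 0  1  |  5/3 ]
Reading off the last column: p = -1, q = 5/3.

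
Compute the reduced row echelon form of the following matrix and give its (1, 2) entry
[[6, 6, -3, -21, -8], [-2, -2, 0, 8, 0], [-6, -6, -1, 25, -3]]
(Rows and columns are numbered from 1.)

r1 := 1/6·r1
  [  1   1  -1/2  -7/2  -4/3 ]
  [ -2  -2     0     8     0 ]
  [ -6  -6    -1    25    -3 ]
r2 := r2 + 2·r1
  [  1   1  -1/2  -7/2  -4/3 ]
  [  0   0    -1     1  -8/3 ]
  [ -6  -6    -1    25    -3 ]
r3 := r3 + 6·r1
  [ 1  1  -1/2  -7/2  -4/3 ]
  [ 0  0    -1     1  -8/3 ]
  [ 0  0    -4     4   -11 ]
r2 := -1·r2
  [ 1  1  -1/2  -7/2  -4/3 ]
  [ 0  0     1    -1   8/3 ]
  [ 0  0    -4     4   -11 ]
r3 := r3 + 4·r2
  [ 1  1  -1/2  -7/2  -4/3 ]
  [ 0  0     1    -1   8/3 ]
  [ 0  0     0     0  -1/3 ]
r3 := -3·r3
  [ 1  1  -1/2  -7/2  -4/3 ]
  [ 0  0     1    -1   8/3 ]
  [ 0  0     0     0     1 ]
r2 := r2 − 8/3·r3
  [ 1  1  -1/2  -7/2  -4/3 ]
  [ 0  0     1    -1     0 ]
  [ 0  0     0     0     1 ]
r1 := r1 + 4/3·r3
  [ 1  1  -1/2  -7/2  0 ]
  [ 0  0     1    -1  0 ]
  [ 0  0     0     0  1 ]
r1 := r1 + 1/2·r2
  [ 1  1  0  -4  0 ]
  [ 0  0  1  -1  0 ]
  [ 0  0  0   0  1 ]

1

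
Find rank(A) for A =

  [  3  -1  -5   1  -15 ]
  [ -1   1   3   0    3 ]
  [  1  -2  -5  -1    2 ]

R1 ← 1/3·R1
  [  1  -1/3  -5/3  1/3  -5 ]
  [ -1     1     3    0   3 ]
  [  1    -2    -5   -1   2 ]
R2 ← R2 + R1
  [ 1  -1/3  -5/3  1/3  -5 ]
  [ 0   2/3   4/3  1/3  -2 ]
  [ 1    -2    -5   -1   2 ]
R3 ← R3 − R1
  [ 1  -1/3   -5/3   1/3  -5 ]
  [ 0   2/3    4/3   1/3  -2 ]
  [ 0  -5/3  -10/3  -4/3   7 ]
R2 ← 3/2·R2
  [ 1  -1/3   -5/3   1/3  -5 ]
  [ 0     1      2   1/2  -3 ]
  [ 0  -5/3  -10/3  -4/3   7 ]
R3 ← R3 + 5/3·R2
  [ 1  -1/3  -5/3   1/3  -5 ]
  [ 0     1     2   1/2  -3 ]
  [ 0     0     0  -1/2   2 ]
R3 ← -2·R3
  [ 1  -1/3  -5/3  1/3  -5 ]
  [ 0     1     2  1/2  -3 ]
  [ 0     0     0    1  -4 ]
R2 ← R2 − 1/2·R3
  [ 1  -1/3  -5/3  1/3  -5 ]
  [ 0     1     2    0  -1 ]
  [ 0     0     0    1  -4 ]
R1 ← R1 − 1/3·R3
  [ 1  -1/3  -5/3  0  -11/3 ]
  [ 0     1     2  0     -1 ]
  [ 0     0     0  1     -4 ]
R1 ← R1 + 1/3·R2
  [ 1  0  -1  0  -4 ]
  [ 0  1   2  0  -1 ]
  [ 0  0   0  1  -4 ]
The reduced form has 3 nonzero rows.

rank = 3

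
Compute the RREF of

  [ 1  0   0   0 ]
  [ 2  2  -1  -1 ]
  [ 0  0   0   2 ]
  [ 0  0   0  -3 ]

ρ2 := ρ2 − 2·ρ1
  [ 1  0   0   0 ]
  [ 0  2  -1  -1 ]
  [ 0  0   0   2 ]
  [ 0  0   0  -3 ]
ρ2 := 1/2·ρ2
  [ 1  0     0     0 ]
  [ 0  1  -1/2  -1/2 ]
  [ 0  0     0     2 ]
  [ 0  0     0    -3 ]
ρ3 := 1/2·ρ3
  [ 1  0     0     0 ]
  [ 0  1  -1/2  -1/2 ]
  [ 0  0     0     1 ]
  [ 0  0     0    -3 ]
ρ4 := ρ4 + 3·ρ3
  [ 1  0     0     0 ]
  [ 0  1  -1/2  -1/2 ]
  [ 0  0     0     1 ]
  [ 0  0     0     0 ]
ρ2 := ρ2 + 1/2·ρ3
  [ 1  0     0  0 ]
  [ 0  1  -1/2  0 ]
  [ 0  0     0  1 ]
  [ 0  0     0  0 ]

[[1, 0, 0, 0], [0, 1, -1/2, 0], [0, 0, 0, 1], [0, 0, 0, 0]]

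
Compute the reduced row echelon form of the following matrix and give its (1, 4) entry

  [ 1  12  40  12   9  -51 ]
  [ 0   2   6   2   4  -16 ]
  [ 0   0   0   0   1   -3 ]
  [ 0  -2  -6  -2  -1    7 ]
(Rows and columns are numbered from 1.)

Multiply r2 by 1/2.
  [ 1  12  40  12   9  -51 ]
  [ 0   1   3   1   2   -8 ]
  [ 0   0   0   0   1   -3 ]
  [ 0  -2  -6  -2  -1    7 ]
Add 2 times r2 to r4.
  [ 1  12  40  12  9  -51 ]
  [ 0   1   3   1  2   -8 ]
  [ 0   0   0   0  1   -3 ]
  [ 0   0   0   0  3   -9 ]
Subtract 3 times r3 from r4.
  [ 1  12  40  12  9  -51 ]
  [ 0   1   3   1  2   -8 ]
  [ 0   0   0   0  1   -3 ]
  [ 0   0   0   0  0    0 ]
Subtract 2 times r3 from r2.
  [ 1  12  40  12  9  -51 ]
  [ 0   1   3   1  0   -2 ]
  [ 0   0   0   0  1   -3 ]
  [ 0   0   0   0  0    0 ]
Subtract 9 times r3 from r1.
  [ 1  12  40  12  0  -24 ]
  [ 0   1   3   1  0   -2 ]
  [ 0   0   0   0  1   -3 ]
  [ 0   0   0   0  0    0 ]
Subtract 12 times r2 from r1.
  [ 1  0  4  0  0   0 ]
  [ 0  1  3  1  0  -2 ]
  [ 0  0  0  0  1  -3 ]
  [ 0  0  0  0  0   0 ]

0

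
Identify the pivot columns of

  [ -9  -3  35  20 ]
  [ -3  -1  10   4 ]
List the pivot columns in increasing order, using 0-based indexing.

r1 := -1/9·r1
  [  1  1/3  -35/9  -20/9 ]
  [ -3   -1     10      4 ]
r2 := r2 + 3·r1
  [ 1  1/3  -35/9  -20/9 ]
  [ 0    0   -5/3   -8/3 ]
r2 := -3/5·r2
  [ 1  1/3  -35/9  -20/9 ]
  [ 0    0      1    8/5 ]
r1 := r1 + 35/9·r2
  [ 1  1/3  0    4 ]
  [ 0    0  1  8/5 ]
Pivot columns are the columns containing a leading 1.

0, 2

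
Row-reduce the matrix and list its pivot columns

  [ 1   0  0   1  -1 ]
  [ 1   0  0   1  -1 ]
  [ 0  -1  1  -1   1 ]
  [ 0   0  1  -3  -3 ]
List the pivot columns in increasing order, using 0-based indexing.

r2 -> r2 − r1
r2 <=> r3
r2 -> -1·r2
r3 <=> r4
r2 -> r2 + r3
Pivot columns are the columns containing a leading 1.

0, 1, 2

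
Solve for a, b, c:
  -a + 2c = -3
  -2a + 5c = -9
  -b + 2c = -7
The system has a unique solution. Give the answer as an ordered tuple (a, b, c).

Form the augmented matrix and row-reduce:
  [ -1   0  2  |  -3 ]
  [ -2   0  5  |  -9 ]
  [  0  -1  2  |  -7 ]
R1 := -1·R1
  [  1   0  -2  |   3 ]
  [ -2   0   5  |  -9 ]
  [  0  -1   2  |  -7 ]
R2 := R2 + 2·R1
  [ 1   0  -2  |   3 ]
  [ 0   0   1  |  -3 ]
  [ 0  -1   2  |  -7 ]
R2 <-> R3
  [ 1   0  -2  |   3 ]
  [ 0  -1   2  |  -7 ]
  [ 0   0   1  |  -3 ]
R2 := -1·R2
  [ 1  0  -2  |   3 ]
  [ 0  1  -2  |   7 ]
  [ 0  0   1  |  -3 ]
R2 := R2 + 2·R3
  [ 1  0  -2  |   3 ]
  [ 0  1   0  |   1 ]
  [ 0  0   1  |  -3 ]
R1 := R1 + 2·R3
  [ 1  0  0  |  -3 ]
  [ 0  1  0  |   1 ]
  [ 0  0  1  |  -3 ]
Reading off the last column: a = -3, b = 1, c = -3.

(-3, 1, -3)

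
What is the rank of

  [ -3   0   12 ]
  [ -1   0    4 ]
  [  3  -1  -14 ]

ρ1 → -1/3·ρ1
  [  1   0   -4 ]
  [ -1   0    4 ]
  [  3  -1  -14 ]
ρ2 → ρ2 + ρ1
  [ 1   0   -4 ]
  [ 0   0    0 ]
  [ 3  -1  -14 ]
ρ3 → ρ3 − 3·ρ1
  [ 1   0  -4 ]
  [ 0   0   0 ]
  [ 0  -1  -2 ]
ρ2 ↔ ρ3
  [ 1   0  -4 ]
  [ 0  -1  -2 ]
  [ 0   0   0 ]
ρ2 → -1·ρ2
  [ 1  0  -4 ]
  [ 0  1   2 ]
  [ 0  0   0 ]
The reduced form has 2 nonzero rows.

rank = 2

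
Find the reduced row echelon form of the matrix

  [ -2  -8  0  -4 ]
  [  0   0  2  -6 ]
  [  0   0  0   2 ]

[[1, 4, 0, 0], [0, 0, 1, 0], [0, 0, 0, 1]]

R1 := -1/2·R1
  [ 1  4  0   2 ]
  [ 0  0  2  -6 ]
  [ 0  0  0   2 ]
R2 := 1/2·R2
  [ 1  4  0   2 ]
  [ 0  0  1  -3 ]
  [ 0  0  0   2 ]
R3 := 1/2·R3
  [ 1  4  0   2 ]
  [ 0  0  1  -3 ]
  [ 0  0  0   1 ]
R2 := R2 + 3·R3
  [ 1  4  0  2 ]
  [ 0  0  1  0 ]
  [ 0  0  0  1 ]
R1 := R1 − 2·R3
  [ 1  4  0  0 ]
  [ 0  0  1  0 ]
  [ 0  0  0  1 ]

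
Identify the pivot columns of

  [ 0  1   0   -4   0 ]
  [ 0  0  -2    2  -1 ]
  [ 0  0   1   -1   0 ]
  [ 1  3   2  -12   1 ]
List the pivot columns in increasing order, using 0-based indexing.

0, 1, 2, 4

Swap R1 and R4.
  [ 1  3   2  -12   1 ]
  [ 0  0  -2    2  -1 ]
  [ 0  0   1   -1   0 ]
  [ 0  1   0   -4   0 ]
Swap R2 and R4.
  [ 1  3   2  -12   1 ]
  [ 0  1   0   -4   0 ]
  [ 0  0   1   -1   0 ]
  [ 0  0  -2    2  -1 ]
Add 2 times R3 to R4.
  [ 1  3  2  -12   1 ]
  [ 0  1  0   -4   0 ]
  [ 0  0  1   -1   0 ]
  [ 0  0  0    0  -1 ]
Multiply R4 by -1.
  [ 1  3  2  -12  1 ]
  [ 0  1  0   -4  0 ]
  [ 0  0  1   -1  0 ]
  [ 0  0  0    0  1 ]
Subtract R4 from R1.
  [ 1  3  2  -12  0 ]
  [ 0  1  0   -4  0 ]
  [ 0  0  1   -1  0 ]
  [ 0  0  0    0  1 ]
Subtract 2 times R3 from R1.
  [ 1  3  0  -10  0 ]
  [ 0  1  0   -4  0 ]
  [ 0  0  1   -1  0 ]
  [ 0  0  0    0  1 ]
Subtract 3 times R2 from R1.
  [ 1  0  0   2  0 ]
  [ 0  1  0  -4  0 ]
  [ 0  0  1  -1  0 ]
  [ 0  0  0   0  1 ]
Pivot columns are the columns containing a leading 1.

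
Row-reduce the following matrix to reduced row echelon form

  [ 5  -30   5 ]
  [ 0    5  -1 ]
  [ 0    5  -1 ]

[[1, 0, -1/5], [0, 1, -1/5], [0, 0, 0]]

Multiply r1 by 1/5.
  [ 1  -6   1 ]
  [ 0   5  -1 ]
  [ 0   5  -1 ]
Multiply r2 by 1/5.
  [ 1  -6     1 ]
  [ 0   1  -1/5 ]
  [ 0   5    -1 ]
Subtract 5 times r2 from r3.
  [ 1  -6     1 ]
  [ 0   1  -1/5 ]
  [ 0   0     0 ]
Add 6 times r2 to r1.
  [ 1  0  -1/5 ]
  [ 0  1  -1/5 ]
  [ 0  0     0 ]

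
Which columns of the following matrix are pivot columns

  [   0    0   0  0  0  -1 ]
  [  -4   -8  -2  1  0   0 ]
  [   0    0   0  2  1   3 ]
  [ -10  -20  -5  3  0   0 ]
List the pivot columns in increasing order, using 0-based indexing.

0, 3, 4, 5

Swap r1 and r2.
  [  -4   -8  -2  1  0   0 ]
  [   0    0   0  0  0  -1 ]
  [   0    0   0  2  1   3 ]
  [ -10  -20  -5  3  0   0 ]
Multiply r1 by -1/4.
  [   1    2  1/2  -1/4  0   0 ]
  [   0    0    0     0  0  -1 ]
  [   0    0    0     2  1   3 ]
  [ -10  -20   -5     3  0   0 ]
Add 10 times r1 to r4.
  [ 1  2  1/2  -1/4  0   0 ]
  [ 0  0    0     0  0  -1 ]
  [ 0  0    0     2  1   3 ]
  [ 0  0    0   1/2  0   0 ]
Swap r2 and r3.
  [ 1  2  1/2  -1/4  0   0 ]
  [ 0  0    0     2  1   3 ]
  [ 0  0    0     0  0  -1 ]
  [ 0  0    0   1/2  0   0 ]
Multiply r2 by 1/2.
  [ 1  2  1/2  -1/4    0    0 ]
  [ 0  0    0     1  1/2  3/2 ]
  [ 0  0    0     0    0   -1 ]
  [ 0  0    0   1/2    0    0 ]
Subtract 1/2 times r2 from r4.
  [ 1  2  1/2  -1/4     0     0 ]
  [ 0  0    0     1   1/2   3/2 ]
  [ 0  0    0     0     0    -1 ]
  [ 0  0    0     0  -1/4  -3/4 ]
Swap r3 and r4.
  [ 1  2  1/2  -1/4     0     0 ]
  [ 0  0    0     1   1/2   3/2 ]
  [ 0  0    0     0  -1/4  -3/4 ]
  [ 0  0    0     0     0    -1 ]
Multiply r3 by -4.
  [ 1  2  1/2  -1/4    0    0 ]
  [ 0  0    0     1  1/2  3/2 ]
  [ 0  0    0     0    1    3 ]
  [ 0  0    0     0    0   -1 ]
Multiply r4 by -1.
  [ 1  2  1/2  -1/4    0    0 ]
  [ 0  0    0     1  1/2  3/2 ]
  [ 0  0    0     0    1    3 ]
  [ 0  0    0     0    0    1 ]
Subtract 3 times r4 from r3.
  [ 1  2  1/2  -1/4    0    0 ]
  [ 0  0    0     1  1/2  3/2 ]
  [ 0  0    0     0    1    0 ]
  [ 0  0    0     0    0    1 ]
Subtract 3/2 times r4 from r2.
  [ 1  2  1/2  -1/4    0  0 ]
  [ 0  0    0     1  1/2  0 ]
  [ 0  0    0     0    1  0 ]
  [ 0  0    0     0    0  1 ]
Subtract 1/2 times r3 from r2.
  [ 1  2  1/2  -1/4  0  0 ]
  [ 0  0    0     1  0  0 ]
  [ 0  0    0     0  1  0 ]
  [ 0  0    0     0  0  1 ]
Add 1/4 times r2 to r1.
  [ 1  2  1/2  0  0  0 ]
  [ 0  0    0  1  0  0 ]
  [ 0  0    0  0  1  0 ]
  [ 0  0    0  0  0  1 ]
Pivot columns are the columns containing a leading 1.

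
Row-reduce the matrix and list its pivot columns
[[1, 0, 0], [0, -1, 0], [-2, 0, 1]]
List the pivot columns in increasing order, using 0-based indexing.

0, 1, 2

R3 ← R3 + 2·R1
  [ 1   0  0 ]
  [ 0  -1  0 ]
  [ 0   0  1 ]
R2 ← -1·R2
  [ 1  0  0 ]
  [ 0  1  0 ]
  [ 0  0  1 ]
Pivot columns are the columns containing a leading 1.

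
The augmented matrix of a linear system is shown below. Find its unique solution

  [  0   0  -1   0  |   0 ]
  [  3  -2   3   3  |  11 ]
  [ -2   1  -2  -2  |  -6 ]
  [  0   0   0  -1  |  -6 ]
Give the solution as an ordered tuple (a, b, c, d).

(-5, -4, 0, 6)

R1 <=> R2
  [  3  -2   3   3  |  11 ]
  [  0   0  -1   0  |   0 ]
  [ -2   1  -2  -2  |  -6 ]
  [  0   0   0  -1  |  -6 ]
R1 := 1/3·R1
  [  1  -2/3   1   1  |  11/3 ]
  [  0     0  -1   0  |     0 ]
  [ -2     1  -2  -2  |    -6 ]
  [  0     0   0  -1  |    -6 ]
R3 := R3 + 2·R1
  [ 1  -2/3   1   1  |  11/3 ]
  [ 0     0  -1   0  |     0 ]
  [ 0  -1/3   0   0  |   4/3 ]
  [ 0     0   0  -1  |    -6 ]
R2 <=> R3
  [ 1  -2/3   1   1  |  11/3 ]
  [ 0  -1/3   0   0  |   4/3 ]
  [ 0     0  -1   0  |     0 ]
  [ 0     0   0  -1  |    -6 ]
R2 := -3·R2
  [ 1  -2/3   1   1  |  11/3 ]
  [ 0     1   0   0  |    -4 ]
  [ 0     0  -1   0  |     0 ]
  [ 0     0   0  -1  |    -6 ]
R3 := -1·R3
  [ 1  -2/3  1   1  |  11/3 ]
  [ 0     1  0   0  |    -4 ]
  [ 0     0  1   0  |     0 ]
  [ 0     0  0  -1  |    -6 ]
R4 := -1·R4
  [ 1  -2/3  1  1  |  11/3 ]
  [ 0     1  0  0  |    -4 ]
  [ 0     0  1  0  |     0 ]
  [ 0     0  0  1  |     6 ]
R1 := R1 − R4
  [ 1  -2/3  1  0  |  -7/3 ]
  [ 0     1  0  0  |    -4 ]
  [ 0     0  1  0  |     0 ]
  [ 0     0  0  1  |     6 ]
R1 := R1 − R3
  [ 1  -2/3  0  0  |  -7/3 ]
  [ 0     1  0  0  |    -4 ]
  [ 0     0  1  0  |     0 ]
  [ 0     0  0  1  |     6 ]
R1 := R1 + 2/3·R2
  [ 1  0  0  0  |  -5 ]
  [ 0  1  0  0  |  -4 ]
  [ 0  0  1  0  |   0 ]
  [ 0  0  0  1  |   6 ]
Reading off the last column: a = -5, b = -4, c = 0, d = 6.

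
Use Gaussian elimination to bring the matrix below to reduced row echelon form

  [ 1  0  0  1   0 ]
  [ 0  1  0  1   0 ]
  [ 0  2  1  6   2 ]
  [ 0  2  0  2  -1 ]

[[1, 0, 0, 1, 0], [0, 1, 0, 1, 0], [0, 0, 1, 4, 0], [0, 0, 0, 0, 1]]

R3 := R3 − 2·R2
R4 := R4 − 2·R2
R4 := -1·R4
R3 := R3 − 2·R4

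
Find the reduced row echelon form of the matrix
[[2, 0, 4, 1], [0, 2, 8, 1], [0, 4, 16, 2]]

R1 ← 1/2·R1
  [ 1  0   2  1/2 ]
  [ 0  2   8    1 ]
  [ 0  4  16    2 ]
R2 ← 1/2·R2
  [ 1  0   2  1/2 ]
  [ 0  1   4  1/2 ]
  [ 0  4  16    2 ]
R3 ← R3 − 4·R2
  [ 1  0  2  1/2 ]
  [ 0  1  4  1/2 ]
  [ 0  0  0    0 ]

[[1, 0, 2, 1/2], [0, 1, 4, 1/2], [0, 0, 0, 0]]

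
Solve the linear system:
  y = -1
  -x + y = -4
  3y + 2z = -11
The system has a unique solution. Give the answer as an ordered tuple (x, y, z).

(3, -1, -4)

Form the augmented matrix and row-reduce:
  [  0  1  0  |   -1 ]
  [ -1  1  0  |   -4 ]
  [  0  3  2  |  -11 ]
Swap r1 and r2.
  [ -1  1  0  |   -4 ]
  [  0  1  0  |   -1 ]
  [  0  3  2  |  -11 ]
Multiply r1 by -1.
  [ 1  -1  0  |    4 ]
  [ 0   1  0  |   -1 ]
  [ 0   3  2  |  -11 ]
Subtract 3 times r2 from r3.
  [ 1  -1  0  |   4 ]
  [ 0   1  0  |  -1 ]
  [ 0   0  2  |  -8 ]
Multiply r3 by 1/2.
  [ 1  -1  0  |   4 ]
  [ 0   1  0  |  -1 ]
  [ 0   0  1  |  -4 ]
Add r2 to r1.
  [ 1  0  0  |   3 ]
  [ 0  1  0  |  -1 ]
  [ 0  0  1  |  -4 ]
Reading off the last column: x = 3, y = -1, z = -4.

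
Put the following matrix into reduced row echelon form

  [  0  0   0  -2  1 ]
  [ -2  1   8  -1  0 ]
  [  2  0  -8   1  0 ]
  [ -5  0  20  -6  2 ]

[[1, 0, -4, 0, 0], [0, 1, 0, 0, 0], [0, 0, 0, 1, 0], [0, 0, 0, 0, 1]]

R1 <-> R2
  [ -2  1   8  -1  0 ]
  [  0  0   0  -2  1 ]
  [  2  0  -8   1  0 ]
  [ -5  0  20  -6  2 ]
R1 → -1/2·R1
  [  1  -1/2  -4  1/2  0 ]
  [  0     0   0   -2  1 ]
  [  2     0  -8    1  0 ]
  [ -5     0  20   -6  2 ]
R3 → R3 − 2·R1
  [  1  -1/2  -4  1/2  0 ]
  [  0     0   0   -2  1 ]
  [  0     1   0    0  0 ]
  [ -5     0  20   -6  2 ]
R4 → R4 + 5·R1
  [ 1  -1/2  -4   1/2  0 ]
  [ 0     0   0    -2  1 ]
  [ 0     1   0     0  0 ]
  [ 0  -5/2   0  -7/2  2 ]
R2 <-> R3
  [ 1  -1/2  -4   1/2  0 ]
  [ 0     1   0     0  0 ]
  [ 0     0   0    -2  1 ]
  [ 0  -5/2   0  -7/2  2 ]
R4 → R4 + 5/2·R2
  [ 1  -1/2  -4   1/2  0 ]
  [ 0     1   0     0  0 ]
  [ 0     0   0    -2  1 ]
  [ 0     0   0  -7/2  2 ]
R3 → -1/2·R3
  [ 1  -1/2  -4   1/2     0 ]
  [ 0     1   0     0     0 ]
  [ 0     0   0     1  -1/2 ]
  [ 0     0   0  -7/2     2 ]
R4 → R4 + 7/2·R3
  [ 1  -1/2  -4  1/2     0 ]
  [ 0     1   0    0     0 ]
  [ 0     0   0    1  -1/2 ]
  [ 0     0   0    0   1/4 ]
R4 → 4·R4
  [ 1  -1/2  -4  1/2     0 ]
  [ 0     1   0    0     0 ]
  [ 0     0   0    1  -1/2 ]
  [ 0     0   0    0     1 ]
R3 → R3 + 1/2·R4
  [ 1  -1/2  -4  1/2  0 ]
  [ 0     1   0    0  0 ]
  [ 0     0   0    1  0 ]
  [ 0     0   0    0  1 ]
R1 → R1 − 1/2·R3
  [ 1  -1/2  -4  0  0 ]
  [ 0     1   0  0  0 ]
  [ 0     0   0  1  0 ]
  [ 0     0   0  0  1 ]
R1 → R1 + 1/2·R2
  [ 1  0  -4  0  0 ]
  [ 0  1   0  0  0 ]
  [ 0  0   0  1  0 ]
  [ 0  0   0  0  1 ]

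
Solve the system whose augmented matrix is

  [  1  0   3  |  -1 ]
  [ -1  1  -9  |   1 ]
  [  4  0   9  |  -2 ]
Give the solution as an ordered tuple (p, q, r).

r2 -> r2 + r1
  [ 1  0   3  |  -1 ]
  [ 0  1  -6  |   0 ]
  [ 4  0   9  |  -2 ]
r3 -> r3 − 4·r1
  [ 1  0   3  |  -1 ]
  [ 0  1  -6  |   0 ]
  [ 0  0  -3  |   2 ]
r3 -> -1/3·r3
  [ 1  0   3  |    -1 ]
  [ 0  1  -6  |     0 ]
  [ 0  0   1  |  -2/3 ]
r2 -> r2 + 6·r3
  [ 1  0  3  |    -1 ]
  [ 0  1  0  |    -4 ]
  [ 0  0  1  |  -2/3 ]
r1 -> r1 − 3·r3
  [ 1  0  0  |     1 ]
  [ 0  1  0  |    -4 ]
  [ 0  0  1  |  -2/3 ]
Reading off the last column: p = 1, q = -4, r = -2/3.

(1, -4, -2/3)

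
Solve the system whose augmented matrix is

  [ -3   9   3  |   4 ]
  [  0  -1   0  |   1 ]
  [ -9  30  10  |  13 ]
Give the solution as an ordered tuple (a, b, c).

Multiply r1 by -1/3.
  [  1  -3  -1  |  -4/3 ]
  [  0  -1   0  |     1 ]
  [ -9  30  10  |    13 ]
Add 9 times r1 to r3.
  [ 1  -3  -1  |  -4/3 ]
  [ 0  -1   0  |     1 ]
  [ 0   3   1  |     1 ]
Multiply r2 by -1.
  [ 1  -3  -1  |  -4/3 ]
  [ 0   1   0  |    -1 ]
  [ 0   3   1  |     1 ]
Subtract 3 times r2 from r3.
  [ 1  -3  -1  |  -4/3 ]
  [ 0   1   0  |    -1 ]
  [ 0   0   1  |     4 ]
Add r3 to r1.
  [ 1  -3  0  |  8/3 ]
  [ 0   1  0  |   -1 ]
  [ 0   0  1  |    4 ]
Add 3 times r2 to r1.
  [ 1  0  0  |  -1/3 ]
  [ 0  1  0  |    -1 ]
  [ 0  0  1  |     4 ]
Reading off the last column: a = -1/3, b = -1, c = 4.

(-1/3, -1, 4)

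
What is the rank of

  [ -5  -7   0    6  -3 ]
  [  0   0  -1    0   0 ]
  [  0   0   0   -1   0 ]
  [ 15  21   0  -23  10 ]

rank = 4

Multiply R1 by -1/5.
  [  1  7/5   0  -6/5  3/5 ]
  [  0    0  -1     0    0 ]
  [  0    0   0    -1    0 ]
  [ 15   21   0   -23   10 ]
Subtract 15 times R1 from R4.
  [ 1  7/5   0  -6/5  3/5 ]
  [ 0    0  -1     0    0 ]
  [ 0    0   0    -1    0 ]
  [ 0    0   0    -5    1 ]
Multiply R2 by -1.
  [ 1  7/5  0  -6/5  3/5 ]
  [ 0    0  1     0    0 ]
  [ 0    0  0    -1    0 ]
  [ 0    0  0    -5    1 ]
Multiply R3 by -1.
  [ 1  7/5  0  -6/5  3/5 ]
  [ 0    0  1     0    0 ]
  [ 0    0  0     1    0 ]
  [ 0    0  0    -5    1 ]
Add 5 times R3 to R4.
  [ 1  7/5  0  -6/5  3/5 ]
  [ 0    0  1     0    0 ]
  [ 0    0  0     1    0 ]
  [ 0    0  0     0    1 ]
Subtract 3/5 times R4 from R1.
  [ 1  7/5  0  -6/5  0 ]
  [ 0    0  1     0  0 ]
  [ 0    0  0     1  0 ]
  [ 0    0  0     0  1 ]
Add 6/5 times R3 to R1.
  [ 1  7/5  0  0  0 ]
  [ 0    0  1  0  0 ]
  [ 0    0  0  1  0 ]
  [ 0    0  0  0  1 ]
The reduced form has 4 nonzero rows.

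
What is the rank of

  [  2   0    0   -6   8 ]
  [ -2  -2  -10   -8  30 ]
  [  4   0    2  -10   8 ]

Multiply r1 by 1/2.
  [  1   0    0   -3   4 ]
  [ -2  -2  -10   -8  30 ]
  [  4   0    2  -10   8 ]
Add 2 times r1 to r2.
  [ 1   0    0   -3   4 ]
  [ 0  -2  -10  -14  38 ]
  [ 4   0    2  -10   8 ]
Subtract 4 times r1 from r3.
  [ 1   0    0   -3   4 ]
  [ 0  -2  -10  -14  38 ]
  [ 0   0    2    2  -8 ]
Multiply r2 by -1/2.
  [ 1  0  0  -3    4 ]
  [ 0  1  5   7  -19 ]
  [ 0  0  2   2   -8 ]
Multiply r3 by 1/2.
  [ 1  0  0  -3    4 ]
  [ 0  1  5   7  -19 ]
  [ 0  0  1   1   -4 ]
Subtract 5 times r3 from r2.
  [ 1  0  0  -3   4 ]
  [ 0  1  0   2   1 ]
  [ 0  0  1   1  -4 ]
The reduced form has 3 nonzero rows.

rank = 3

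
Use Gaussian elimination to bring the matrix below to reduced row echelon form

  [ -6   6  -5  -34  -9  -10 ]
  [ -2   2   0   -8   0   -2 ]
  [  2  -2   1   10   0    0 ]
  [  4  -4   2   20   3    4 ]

r1 ← -1/6·r1
r2 ← r2 + 2·r1
r3 ← r3 − 2·r1
r4 ← r4 − 4·r1
r2 ← 3/5·r2
r3 ← r3 + 2/3·r2
r4 ← r4 + 4/3·r2
r3 ← -5/9·r3
r4 ← r4 + 3/5·r3
r4 ← -3/2·r4
r3 ← r3 − 14/9·r4
r2 ← r2 − 4/5·r4
r1 ← r1 − 5/3·r4
r2 ← r2 − 9/5·r3
r1 ← r1 − 3/2·r3
r1 ← r1 − 5/6·r2

[[1, -1, 0, 4, 0, 0], [0, 0, 1, 2, 0, 0], [0, 0, 0, 0, 1, 0], [0, 0, 0, 0, 0, 1]]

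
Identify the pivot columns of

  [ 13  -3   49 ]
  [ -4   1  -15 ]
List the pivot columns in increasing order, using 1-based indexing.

Multiply r1 by 1/13.
  [  1  -3/13  49/13 ]
  [ -4      1    -15 ]
Add 4 times r1 to r2.
  [ 1  -3/13  49/13 ]
  [ 0   1/13   1/13 ]
Multiply r2 by 13.
  [ 1  -3/13  49/13 ]
  [ 0      1      1 ]
Add 3/13 times r2 to r1.
  [ 1  0  4 ]
  [ 0  1  1 ]
Pivot columns are the columns containing a leading 1.

1, 2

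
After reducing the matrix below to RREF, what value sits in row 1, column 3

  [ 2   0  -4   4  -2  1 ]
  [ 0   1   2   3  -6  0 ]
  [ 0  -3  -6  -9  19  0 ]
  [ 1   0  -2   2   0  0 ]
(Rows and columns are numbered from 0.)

3

Multiply r1 by 1/2.
Subtract r1 from r4.
Add 3 times r2 to r3.
Subtract r3 from r4.
Multiply r4 by -2.
Subtract 1/2 times r4 from r1.
Add 6 times r3 to r2.
Add r3 to r1.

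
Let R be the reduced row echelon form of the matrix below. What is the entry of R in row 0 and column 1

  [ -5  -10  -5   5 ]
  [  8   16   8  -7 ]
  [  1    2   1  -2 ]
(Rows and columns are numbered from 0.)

Multiply ρ1 by -1/5.
  [ 1   2  1  -1 ]
  [ 8  16  8  -7 ]
  [ 1   2  1  -2 ]
Subtract 8 times ρ1 from ρ2.
  [ 1  2  1  -1 ]
  [ 0  0  0   1 ]
  [ 1  2  1  -2 ]
Subtract ρ1 from ρ3.
  [ 1  2  1  -1 ]
  [ 0  0  0   1 ]
  [ 0  0  0  -1 ]
Add ρ2 to ρ3.
  [ 1  2  1  -1 ]
  [ 0  0  0   1 ]
  [ 0  0  0   0 ]
Add ρ2 to ρ1.
  [ 1  2  1  0 ]
  [ 0  0  0  1 ]
  [ 0  0  0  0 ]

2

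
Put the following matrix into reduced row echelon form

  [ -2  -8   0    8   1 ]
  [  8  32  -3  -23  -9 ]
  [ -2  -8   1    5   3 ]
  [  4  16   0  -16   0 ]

[[1, 4, 0, -4, 0], [0, 0, 1, -3, 0], [0, 0, 0, 0, 1], [0, 0, 0, 0, 0]]

R1 -> -1/2·R1
  [  1   4   0   -4  -1/2 ]
  [  8  32  -3  -23    -9 ]
  [ -2  -8   1    5     3 ]
  [  4  16   0  -16     0 ]
R2 -> R2 − 8·R1
  [  1   4   0   -4  -1/2 ]
  [  0   0  -3    9    -5 ]
  [ -2  -8   1    5     3 ]
  [  4  16   0  -16     0 ]
R3 -> R3 + 2·R1
  [ 1   4   0   -4  -1/2 ]
  [ 0   0  -3    9    -5 ]
  [ 0   0   1   -3     2 ]
  [ 4  16   0  -16     0 ]
R4 -> R4 − 4·R1
  [ 1  4   0  -4  -1/2 ]
  [ 0  0  -3   9    -5 ]
  [ 0  0   1  -3     2 ]
  [ 0  0   0   0     2 ]
R2 -> -1/3·R2
  [ 1  4  0  -4  -1/2 ]
  [ 0  0  1  -3   5/3 ]
  [ 0  0  1  -3     2 ]
  [ 0  0  0   0     2 ]
R3 -> R3 − R2
  [ 1  4  0  -4  -1/2 ]
  [ 0  0  1  -3   5/3 ]
  [ 0  0  0   0   1/3 ]
  [ 0  0  0   0     2 ]
R3 -> 3·R3
  [ 1  4  0  -4  -1/2 ]
  [ 0  0  1  -3   5/3 ]
  [ 0  0  0   0     1 ]
  [ 0  0  0   0     2 ]
R4 -> R4 − 2·R3
  [ 1  4  0  -4  -1/2 ]
  [ 0  0  1  -3   5/3 ]
  [ 0  0  0   0     1 ]
  [ 0  0  0   0     0 ]
R2 -> R2 − 5/3·R3
  [ 1  4  0  -4  -1/2 ]
  [ 0  0  1  -3     0 ]
  [ 0  0  0   0     1 ]
  [ 0  0  0   0     0 ]
R1 -> R1 + 1/2·R3
  [ 1  4  0  -4  0 ]
  [ 0  0  1  -3  0 ]
  [ 0  0  0   0  1 ]
  [ 0  0  0   0  0 ]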